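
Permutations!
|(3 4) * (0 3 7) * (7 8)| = 5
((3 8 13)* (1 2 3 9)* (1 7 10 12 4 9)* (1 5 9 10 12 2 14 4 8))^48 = (14)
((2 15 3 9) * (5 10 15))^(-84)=(15)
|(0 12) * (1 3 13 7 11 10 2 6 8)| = |(0 12)(1 3 13 7 11 10 2 6 8)| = 18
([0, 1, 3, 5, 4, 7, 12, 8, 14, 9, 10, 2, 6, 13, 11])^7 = [0, 1, 2, 3, 4, 5, 12, 7, 8, 9, 10, 11, 6, 13, 14]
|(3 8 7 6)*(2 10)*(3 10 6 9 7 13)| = 6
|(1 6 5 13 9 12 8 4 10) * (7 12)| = |(1 6 5 13 9 7 12 8 4 10)| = 10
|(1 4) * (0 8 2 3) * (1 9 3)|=7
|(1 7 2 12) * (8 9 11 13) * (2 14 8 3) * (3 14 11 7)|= |(1 3 2 12)(7 11 13 14 8 9)|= 12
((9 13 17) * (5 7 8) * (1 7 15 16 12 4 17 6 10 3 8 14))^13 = ((1 7 14)(3 8 5 15 16 12 4 17 9 13 6 10))^13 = (1 7 14)(3 8 5 15 16 12 4 17 9 13 6 10)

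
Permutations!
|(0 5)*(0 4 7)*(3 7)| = |(0 5 4 3 7)| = 5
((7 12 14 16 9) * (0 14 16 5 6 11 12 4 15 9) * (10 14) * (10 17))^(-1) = ((0 17 10 14 5 6 11 12 16)(4 15 9 7))^(-1) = (0 16 12 11 6 5 14 10 17)(4 7 9 15)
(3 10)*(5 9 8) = [0, 1, 2, 10, 4, 9, 6, 7, 5, 8, 3] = (3 10)(5 9 8)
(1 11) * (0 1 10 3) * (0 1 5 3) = [5, 11, 2, 1, 4, 3, 6, 7, 8, 9, 0, 10] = (0 5 3 1 11 10)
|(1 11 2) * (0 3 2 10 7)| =|(0 3 2 1 11 10 7)| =7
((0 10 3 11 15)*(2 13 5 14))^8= (0 11 10 15 3)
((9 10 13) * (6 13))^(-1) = (6 10 9 13)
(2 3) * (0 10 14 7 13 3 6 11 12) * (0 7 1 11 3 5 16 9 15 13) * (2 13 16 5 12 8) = (0 10 14 1 11 8 2 6 3 13 12 7)(9 15 16) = [10, 11, 6, 13, 4, 5, 3, 0, 2, 15, 14, 8, 7, 12, 1, 16, 9]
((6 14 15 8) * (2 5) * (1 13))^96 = ((1 13)(2 5)(6 14 15 8))^96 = (15)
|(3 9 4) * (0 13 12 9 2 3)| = |(0 13 12 9 4)(2 3)| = 10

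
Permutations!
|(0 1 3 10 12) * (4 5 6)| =|(0 1 3 10 12)(4 5 6)| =15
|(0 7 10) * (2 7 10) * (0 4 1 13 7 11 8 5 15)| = |(0 10 4 1 13 7 2 11 8 5 15)| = 11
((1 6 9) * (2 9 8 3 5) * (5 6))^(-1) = (1 9 2 5)(3 8 6)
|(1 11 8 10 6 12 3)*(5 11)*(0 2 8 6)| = 12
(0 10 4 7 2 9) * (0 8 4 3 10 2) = (0 2 9 8 4 7)(3 10) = [2, 1, 9, 10, 7, 5, 6, 0, 4, 8, 3]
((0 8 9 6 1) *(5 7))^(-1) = ((0 8 9 6 1)(5 7))^(-1) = (0 1 6 9 8)(5 7)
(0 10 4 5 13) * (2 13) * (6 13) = (0 10 4 5 2 6 13) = [10, 1, 6, 3, 5, 2, 13, 7, 8, 9, 4, 11, 12, 0]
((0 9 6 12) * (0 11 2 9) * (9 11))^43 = (2 11)(6 12 9)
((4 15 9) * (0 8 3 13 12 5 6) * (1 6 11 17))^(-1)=(0 6 1 17 11 5 12 13 3 8)(4 9 15)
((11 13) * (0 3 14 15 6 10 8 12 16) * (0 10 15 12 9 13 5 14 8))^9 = (0 16 14 11 9 3 10 12 5 13 8)(6 15)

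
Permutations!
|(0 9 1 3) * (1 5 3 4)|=|(0 9 5 3)(1 4)|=4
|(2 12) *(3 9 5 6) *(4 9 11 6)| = |(2 12)(3 11 6)(4 9 5)| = 6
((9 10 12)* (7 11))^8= ((7 11)(9 10 12))^8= (9 12 10)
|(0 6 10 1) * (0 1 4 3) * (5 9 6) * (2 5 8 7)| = |(0 8 7 2 5 9 6 10 4 3)| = 10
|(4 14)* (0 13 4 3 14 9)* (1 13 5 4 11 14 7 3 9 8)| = |(0 5 4 8 1 13 11 14 9)(3 7)| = 18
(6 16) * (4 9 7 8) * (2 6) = [0, 1, 6, 3, 9, 5, 16, 8, 4, 7, 10, 11, 12, 13, 14, 15, 2] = (2 6 16)(4 9 7 8)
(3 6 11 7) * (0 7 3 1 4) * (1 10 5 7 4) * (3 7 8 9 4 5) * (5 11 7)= (0 11 5 8 9 4)(3 6 7 10)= [11, 1, 2, 6, 0, 8, 7, 10, 9, 4, 3, 5]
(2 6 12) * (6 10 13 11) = [0, 1, 10, 3, 4, 5, 12, 7, 8, 9, 13, 6, 2, 11] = (2 10 13 11 6 12)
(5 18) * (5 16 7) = (5 18 16 7) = [0, 1, 2, 3, 4, 18, 6, 5, 8, 9, 10, 11, 12, 13, 14, 15, 7, 17, 16]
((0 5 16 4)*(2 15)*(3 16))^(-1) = (0 4 16 3 5)(2 15)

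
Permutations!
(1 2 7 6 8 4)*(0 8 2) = (0 8 4 1)(2 7 6) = [8, 0, 7, 3, 1, 5, 2, 6, 4]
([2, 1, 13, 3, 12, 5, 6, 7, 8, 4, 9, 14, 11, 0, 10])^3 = (4 14)(9 11)(10 12)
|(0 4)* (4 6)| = 3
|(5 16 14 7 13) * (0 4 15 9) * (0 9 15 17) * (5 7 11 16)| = 6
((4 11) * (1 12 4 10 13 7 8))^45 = (1 13 4 8 10 12 7 11)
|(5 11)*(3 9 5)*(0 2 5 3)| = |(0 2 5 11)(3 9)| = 4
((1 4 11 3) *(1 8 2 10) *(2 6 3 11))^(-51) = (11)(1 4 2 10)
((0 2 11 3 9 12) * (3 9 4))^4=(0 12 9 11 2)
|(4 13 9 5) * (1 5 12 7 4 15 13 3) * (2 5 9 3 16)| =11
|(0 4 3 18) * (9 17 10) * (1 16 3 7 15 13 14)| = 30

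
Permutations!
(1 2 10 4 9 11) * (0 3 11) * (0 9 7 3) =(1 2 10 4 7 3 11) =[0, 2, 10, 11, 7, 5, 6, 3, 8, 9, 4, 1]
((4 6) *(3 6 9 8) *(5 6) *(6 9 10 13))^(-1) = (3 8 9 5)(4 6 13 10) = ((3 5 9 8)(4 10 13 6))^(-1)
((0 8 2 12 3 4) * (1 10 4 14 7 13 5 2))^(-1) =(0 4 10 1 8)(2 5 13 7 14 3 12)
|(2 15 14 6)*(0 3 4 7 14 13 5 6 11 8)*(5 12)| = 42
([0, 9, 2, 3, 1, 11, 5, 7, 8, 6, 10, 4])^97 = [0, 9, 2, 3, 1, 11, 5, 7, 8, 6, 10, 4]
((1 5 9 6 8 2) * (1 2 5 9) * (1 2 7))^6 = ((1 9 6 8 5 2 7))^6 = (1 7 2 5 8 6 9)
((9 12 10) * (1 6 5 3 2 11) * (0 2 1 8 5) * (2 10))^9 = (0 1 5 11 12 10 6 3 8 2 9)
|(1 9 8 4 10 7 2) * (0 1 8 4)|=8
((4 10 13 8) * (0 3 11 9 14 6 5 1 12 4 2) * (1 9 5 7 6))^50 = (0 8 10 12 14 5 3 2 13 4 1 9 11)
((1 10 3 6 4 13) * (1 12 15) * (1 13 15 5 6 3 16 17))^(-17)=(1 17 16 10)(4 15 13 12 5 6)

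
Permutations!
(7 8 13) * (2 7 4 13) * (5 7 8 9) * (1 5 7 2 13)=(1 5 2 8 13 4)(7 9)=[0, 5, 8, 3, 1, 2, 6, 9, 13, 7, 10, 11, 12, 4]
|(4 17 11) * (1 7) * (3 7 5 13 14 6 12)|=|(1 5 13 14 6 12 3 7)(4 17 11)|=24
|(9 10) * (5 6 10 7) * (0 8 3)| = |(0 8 3)(5 6 10 9 7)| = 15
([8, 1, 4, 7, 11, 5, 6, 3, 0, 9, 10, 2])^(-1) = [8, 1, 11, 7, 2, 5, 6, 3, 0, 9, 10, 4]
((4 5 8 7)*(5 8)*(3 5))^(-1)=(3 5)(4 7 8)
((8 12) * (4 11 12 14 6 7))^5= ((4 11 12 8 14 6 7))^5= (4 6 8 11 7 14 12)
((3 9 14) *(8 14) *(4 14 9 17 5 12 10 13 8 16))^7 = (3 9 12 14 8 5 4 13 17 16 10)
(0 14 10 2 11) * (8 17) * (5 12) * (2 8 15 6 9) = (0 14 10 8 17 15 6 9 2 11)(5 12) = [14, 1, 11, 3, 4, 12, 9, 7, 17, 2, 8, 0, 5, 13, 10, 6, 16, 15]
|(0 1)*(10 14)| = |(0 1)(10 14)| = 2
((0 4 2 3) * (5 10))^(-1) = (0 3 2 4)(5 10)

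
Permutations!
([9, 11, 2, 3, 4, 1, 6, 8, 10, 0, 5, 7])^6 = (11)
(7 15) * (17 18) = (7 15)(17 18) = [0, 1, 2, 3, 4, 5, 6, 15, 8, 9, 10, 11, 12, 13, 14, 7, 16, 18, 17]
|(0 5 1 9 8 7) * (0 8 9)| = |(9)(0 5 1)(7 8)| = 6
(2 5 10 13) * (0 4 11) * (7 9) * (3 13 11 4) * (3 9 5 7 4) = (0 9 4 3 13 2 7 5 10 11) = [9, 1, 7, 13, 3, 10, 6, 5, 8, 4, 11, 0, 12, 2]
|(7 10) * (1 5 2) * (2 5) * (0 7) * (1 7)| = 5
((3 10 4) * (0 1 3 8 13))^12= (0 8 10 1 13 4 3)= ((0 1 3 10 4 8 13))^12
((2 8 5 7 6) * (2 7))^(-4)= (2 5 8)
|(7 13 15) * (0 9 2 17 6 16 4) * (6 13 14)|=11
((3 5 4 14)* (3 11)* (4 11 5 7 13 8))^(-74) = (3 5 4 13)(7 11 14 8)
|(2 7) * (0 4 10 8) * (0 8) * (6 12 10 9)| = |(0 4 9 6 12 10)(2 7)| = 6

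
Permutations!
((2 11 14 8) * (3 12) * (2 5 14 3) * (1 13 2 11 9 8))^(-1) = (1 14 5 8 9 2 13)(3 11 12)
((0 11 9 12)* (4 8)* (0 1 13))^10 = (0 1 9)(11 13 12)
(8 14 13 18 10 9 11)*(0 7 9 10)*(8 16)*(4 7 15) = (0 15 4 7 9 11 16 8 14 13 18) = [15, 1, 2, 3, 7, 5, 6, 9, 14, 11, 10, 16, 12, 18, 13, 4, 8, 17, 0]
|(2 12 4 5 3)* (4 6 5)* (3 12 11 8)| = |(2 11 8 3)(5 12 6)| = 12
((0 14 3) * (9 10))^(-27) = ((0 14 3)(9 10))^(-27) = (14)(9 10)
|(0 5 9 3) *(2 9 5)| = |(0 2 9 3)| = 4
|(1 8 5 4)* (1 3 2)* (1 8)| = 5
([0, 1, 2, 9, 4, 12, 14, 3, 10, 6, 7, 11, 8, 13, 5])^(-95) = [0, 1, 2, 5, 4, 7, 8, 14, 9, 12, 6, 11, 3, 13, 10]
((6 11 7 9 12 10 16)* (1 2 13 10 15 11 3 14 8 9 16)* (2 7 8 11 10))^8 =((1 7 16 6 3 14 11 8 9 12 15 10)(2 13))^8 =(1 9 3)(6 10 8)(7 12 14)(11 16 15)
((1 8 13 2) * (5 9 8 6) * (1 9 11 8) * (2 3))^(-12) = (1 3 11)(2 8 6)(5 9 13)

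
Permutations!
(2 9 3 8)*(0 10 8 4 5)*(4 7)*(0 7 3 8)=(0 10)(2 9 8)(4 5 7)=[10, 1, 9, 3, 5, 7, 6, 4, 2, 8, 0]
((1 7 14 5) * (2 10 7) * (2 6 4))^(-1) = (1 5 14 7 10 2 4 6)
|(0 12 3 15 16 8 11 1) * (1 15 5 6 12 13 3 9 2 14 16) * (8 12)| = |(0 13 3 5 6 8 11 15 1)(2 14 16 12 9)| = 45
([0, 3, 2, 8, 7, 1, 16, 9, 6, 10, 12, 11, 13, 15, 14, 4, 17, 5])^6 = [0, 5, 2, 1, 15, 17, 8, 4, 3, 7, 9, 11, 10, 12, 14, 13, 6, 16]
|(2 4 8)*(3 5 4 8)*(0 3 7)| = 10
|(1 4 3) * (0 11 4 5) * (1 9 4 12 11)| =|(0 1 5)(3 9 4)(11 12)| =6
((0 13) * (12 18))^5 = ((0 13)(12 18))^5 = (0 13)(12 18)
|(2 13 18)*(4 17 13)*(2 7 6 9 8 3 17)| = |(2 4)(3 17 13 18 7 6 9 8)| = 8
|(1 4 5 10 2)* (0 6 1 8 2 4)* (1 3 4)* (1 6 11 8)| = 5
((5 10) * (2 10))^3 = (10)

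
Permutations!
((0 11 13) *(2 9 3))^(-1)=(0 13 11)(2 3 9)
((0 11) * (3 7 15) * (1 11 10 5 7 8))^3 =(0 7 8)(1 10 15)(3 11 5)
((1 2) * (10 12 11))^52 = ((1 2)(10 12 11))^52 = (10 12 11)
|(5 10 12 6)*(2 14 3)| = |(2 14 3)(5 10 12 6)| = 12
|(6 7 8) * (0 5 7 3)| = |(0 5 7 8 6 3)| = 6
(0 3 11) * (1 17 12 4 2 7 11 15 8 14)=(0 3 15 8 14 1 17 12 4 2 7 11)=[3, 17, 7, 15, 2, 5, 6, 11, 14, 9, 10, 0, 4, 13, 1, 8, 16, 12]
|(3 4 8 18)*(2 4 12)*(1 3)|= 7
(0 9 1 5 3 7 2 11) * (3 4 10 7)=[9, 5, 11, 3, 10, 4, 6, 2, 8, 1, 7, 0]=(0 9 1 5 4 10 7 2 11)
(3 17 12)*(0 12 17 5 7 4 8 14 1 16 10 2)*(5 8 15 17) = (0 12 3 8 14 1 16 10 2)(4 15 17 5 7) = [12, 16, 0, 8, 15, 7, 6, 4, 14, 9, 2, 11, 3, 13, 1, 17, 10, 5]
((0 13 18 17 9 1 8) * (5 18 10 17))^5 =(0 1 17 13 8 9 10)(5 18)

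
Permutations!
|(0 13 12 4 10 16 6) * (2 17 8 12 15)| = 11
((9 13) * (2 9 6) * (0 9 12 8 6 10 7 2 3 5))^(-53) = (0 13 7 12 6 5 9 10 2 8 3)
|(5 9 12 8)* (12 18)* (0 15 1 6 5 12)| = 14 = |(0 15 1 6 5 9 18)(8 12)|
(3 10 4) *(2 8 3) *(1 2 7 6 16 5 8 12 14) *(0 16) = (0 16 5 8 3 10 4 7 6)(1 2 12 14) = [16, 2, 12, 10, 7, 8, 0, 6, 3, 9, 4, 11, 14, 13, 1, 15, 5]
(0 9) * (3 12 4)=(0 9)(3 12 4)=[9, 1, 2, 12, 3, 5, 6, 7, 8, 0, 10, 11, 4]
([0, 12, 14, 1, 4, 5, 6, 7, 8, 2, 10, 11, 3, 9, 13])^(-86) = (1 12 3)(2 13)(9 14)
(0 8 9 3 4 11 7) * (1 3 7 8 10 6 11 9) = (0 10 6 11 8 1 3 4 9 7) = [10, 3, 2, 4, 9, 5, 11, 0, 1, 7, 6, 8]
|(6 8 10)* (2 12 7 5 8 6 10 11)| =|(2 12 7 5 8 11)| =6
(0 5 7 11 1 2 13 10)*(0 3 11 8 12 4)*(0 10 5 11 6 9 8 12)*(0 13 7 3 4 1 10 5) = (0 11 10 4 5 3 6 9 8 13)(1 2 7 12) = [11, 2, 7, 6, 5, 3, 9, 12, 13, 8, 4, 10, 1, 0]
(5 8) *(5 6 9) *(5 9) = (9)(5 8 6) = [0, 1, 2, 3, 4, 8, 5, 7, 6, 9]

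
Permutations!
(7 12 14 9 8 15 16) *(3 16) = (3 16 7 12 14 9 8 15) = [0, 1, 2, 16, 4, 5, 6, 12, 15, 8, 10, 11, 14, 13, 9, 3, 7]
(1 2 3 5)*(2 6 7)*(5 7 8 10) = (1 6 8 10 5)(2 3 7) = [0, 6, 3, 7, 4, 1, 8, 2, 10, 9, 5]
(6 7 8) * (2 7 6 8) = (8)(2 7) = [0, 1, 7, 3, 4, 5, 6, 2, 8]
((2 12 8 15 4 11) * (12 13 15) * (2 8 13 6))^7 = ((2 6)(4 11 8 12 13 15))^7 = (2 6)(4 11 8 12 13 15)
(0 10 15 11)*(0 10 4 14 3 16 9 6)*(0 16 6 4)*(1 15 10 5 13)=[0, 15, 2, 6, 14, 13, 16, 7, 8, 4, 10, 5, 12, 1, 3, 11, 9]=(1 15 11 5 13)(3 6 16 9 4 14)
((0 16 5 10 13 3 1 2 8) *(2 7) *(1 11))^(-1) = ((0 16 5 10 13 3 11 1 7 2 8))^(-1) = (0 8 2 7 1 11 3 13 10 5 16)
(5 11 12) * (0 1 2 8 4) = [1, 2, 8, 3, 0, 11, 6, 7, 4, 9, 10, 12, 5] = (0 1 2 8 4)(5 11 12)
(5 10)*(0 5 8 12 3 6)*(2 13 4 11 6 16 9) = (0 5 10 8 12 3 16 9 2 13 4 11 6) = [5, 1, 13, 16, 11, 10, 0, 7, 12, 2, 8, 6, 3, 4, 14, 15, 9]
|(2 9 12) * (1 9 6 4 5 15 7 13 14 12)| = |(1 9)(2 6 4 5 15 7 13 14 12)| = 18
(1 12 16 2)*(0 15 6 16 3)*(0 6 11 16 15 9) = (0 9)(1 12 3 6 15 11 16 2) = [9, 12, 1, 6, 4, 5, 15, 7, 8, 0, 10, 16, 3, 13, 14, 11, 2]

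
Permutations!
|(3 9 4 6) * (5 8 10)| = |(3 9 4 6)(5 8 10)| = 12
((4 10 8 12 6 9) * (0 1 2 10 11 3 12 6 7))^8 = (0 11 8)(1 3 6)(2 12 9)(4 10 7)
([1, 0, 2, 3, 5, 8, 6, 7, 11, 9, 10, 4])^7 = (0 1)(4 11 8 5)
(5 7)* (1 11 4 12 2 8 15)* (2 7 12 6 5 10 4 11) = (1 2 8 15)(4 6 5 12 7 10) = [0, 2, 8, 3, 6, 12, 5, 10, 15, 9, 4, 11, 7, 13, 14, 1]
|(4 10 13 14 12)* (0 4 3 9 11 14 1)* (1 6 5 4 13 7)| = 40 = |(0 13 6 5 4 10 7 1)(3 9 11 14 12)|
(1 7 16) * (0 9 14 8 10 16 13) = (0 9 14 8 10 16 1 7 13) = [9, 7, 2, 3, 4, 5, 6, 13, 10, 14, 16, 11, 12, 0, 8, 15, 1]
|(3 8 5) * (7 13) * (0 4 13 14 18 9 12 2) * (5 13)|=12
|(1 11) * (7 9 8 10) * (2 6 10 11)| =|(1 2 6 10 7 9 8 11)| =8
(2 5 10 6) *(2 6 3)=(2 5 10 3)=[0, 1, 5, 2, 4, 10, 6, 7, 8, 9, 3]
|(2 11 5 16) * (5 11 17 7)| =5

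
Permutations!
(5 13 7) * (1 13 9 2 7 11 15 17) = (1 13 11 15 17)(2 7 5 9) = [0, 13, 7, 3, 4, 9, 6, 5, 8, 2, 10, 15, 12, 11, 14, 17, 16, 1]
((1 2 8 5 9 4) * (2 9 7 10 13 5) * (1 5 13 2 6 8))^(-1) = ((13)(1 9 4 5 7 10 2)(6 8))^(-1) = (13)(1 2 10 7 5 4 9)(6 8)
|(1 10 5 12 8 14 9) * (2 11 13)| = 21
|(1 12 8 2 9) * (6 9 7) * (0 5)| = |(0 5)(1 12 8 2 7 6 9)| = 14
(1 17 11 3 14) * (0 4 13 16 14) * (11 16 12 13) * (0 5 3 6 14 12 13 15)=[4, 17, 2, 5, 11, 3, 14, 7, 8, 9, 10, 6, 15, 13, 1, 0, 12, 16]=(0 4 11 6 14 1 17 16 12 15)(3 5)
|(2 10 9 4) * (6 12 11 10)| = 7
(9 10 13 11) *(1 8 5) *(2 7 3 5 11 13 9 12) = (13)(1 8 11 12 2 7 3 5)(9 10) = [0, 8, 7, 5, 4, 1, 6, 3, 11, 10, 9, 12, 2, 13]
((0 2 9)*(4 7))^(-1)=(0 9 2)(4 7)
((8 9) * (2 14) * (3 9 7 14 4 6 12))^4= ((2 4 6 12 3 9 8 7 14))^4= (2 3 14 12 7 6 8 4 9)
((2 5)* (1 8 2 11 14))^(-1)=(1 14 11 5 2 8)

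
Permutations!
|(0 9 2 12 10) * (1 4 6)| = |(0 9 2 12 10)(1 4 6)| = 15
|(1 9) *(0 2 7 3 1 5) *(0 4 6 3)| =|(0 2 7)(1 9 5 4 6 3)| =6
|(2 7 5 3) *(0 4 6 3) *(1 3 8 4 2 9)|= 12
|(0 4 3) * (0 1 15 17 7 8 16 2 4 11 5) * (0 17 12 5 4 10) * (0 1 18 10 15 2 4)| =|(0 11)(1 2 15 12 5 17 7 8 16 4 3 18 10)| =26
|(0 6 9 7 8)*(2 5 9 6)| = 6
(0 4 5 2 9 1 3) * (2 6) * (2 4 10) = [10, 3, 9, 0, 5, 6, 4, 7, 8, 1, 2] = (0 10 2 9 1 3)(4 5 6)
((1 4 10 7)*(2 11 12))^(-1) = ((1 4 10 7)(2 11 12))^(-1) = (1 7 10 4)(2 12 11)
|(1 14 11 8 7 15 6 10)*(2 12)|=8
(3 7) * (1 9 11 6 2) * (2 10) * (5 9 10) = (1 10 2)(3 7)(5 9 11 6) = [0, 10, 1, 7, 4, 9, 5, 3, 8, 11, 2, 6]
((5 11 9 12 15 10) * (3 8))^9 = ((3 8)(5 11 9 12 15 10))^9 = (3 8)(5 12)(9 10)(11 15)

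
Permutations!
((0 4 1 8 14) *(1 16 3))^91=(16)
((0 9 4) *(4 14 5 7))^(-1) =(0 4 7 5 14 9)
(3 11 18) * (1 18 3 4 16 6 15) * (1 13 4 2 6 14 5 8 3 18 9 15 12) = (1 9 15 13 4 16 14 5 8 3 11 18 2 6 12) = [0, 9, 6, 11, 16, 8, 12, 7, 3, 15, 10, 18, 1, 4, 5, 13, 14, 17, 2]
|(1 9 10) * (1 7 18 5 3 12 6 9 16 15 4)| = 8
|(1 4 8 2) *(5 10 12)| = |(1 4 8 2)(5 10 12)| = 12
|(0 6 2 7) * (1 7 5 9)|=|(0 6 2 5 9 1 7)|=7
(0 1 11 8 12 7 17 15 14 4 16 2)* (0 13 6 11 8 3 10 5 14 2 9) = [1, 8, 13, 10, 16, 14, 11, 17, 12, 0, 5, 3, 7, 6, 4, 2, 9, 15] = (0 1 8 12 7 17 15 2 13 6 11 3 10 5 14 4 16 9)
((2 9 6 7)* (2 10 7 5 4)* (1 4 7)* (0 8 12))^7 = ((0 8 12)(1 4 2 9 6 5 7 10))^7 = (0 8 12)(1 10 7 5 6 9 2 4)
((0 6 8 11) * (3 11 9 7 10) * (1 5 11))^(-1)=((0 6 8 9 7 10 3 1 5 11))^(-1)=(0 11 5 1 3 10 7 9 8 6)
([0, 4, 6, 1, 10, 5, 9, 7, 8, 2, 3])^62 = (1 10)(2 9 6)(3 4)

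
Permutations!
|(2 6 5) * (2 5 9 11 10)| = 5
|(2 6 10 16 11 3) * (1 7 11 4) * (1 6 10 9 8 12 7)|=|(2 10 16 4 6 9 8 12 7 11 3)|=11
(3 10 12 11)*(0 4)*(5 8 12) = (0 4)(3 10 5 8 12 11) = [4, 1, 2, 10, 0, 8, 6, 7, 12, 9, 5, 3, 11]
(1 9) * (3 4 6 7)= (1 9)(3 4 6 7)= [0, 9, 2, 4, 6, 5, 7, 3, 8, 1]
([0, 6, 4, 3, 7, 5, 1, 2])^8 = [0, 1, 7, 3, 2, 5, 6, 4]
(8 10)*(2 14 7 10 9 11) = (2 14 7 10 8 9 11) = [0, 1, 14, 3, 4, 5, 6, 10, 9, 11, 8, 2, 12, 13, 7]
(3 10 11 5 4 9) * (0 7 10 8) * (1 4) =(0 7 10 11 5 1 4 9 3 8) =[7, 4, 2, 8, 9, 1, 6, 10, 0, 3, 11, 5]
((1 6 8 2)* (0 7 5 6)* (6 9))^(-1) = ((0 7 5 9 6 8 2 1))^(-1) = (0 1 2 8 6 9 5 7)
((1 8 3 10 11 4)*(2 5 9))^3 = ((1 8 3 10 11 4)(2 5 9))^3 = (1 10)(3 4)(8 11)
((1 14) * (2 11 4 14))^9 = (1 14 4 11 2)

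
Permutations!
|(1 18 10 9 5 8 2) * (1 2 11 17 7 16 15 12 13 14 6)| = |(1 18 10 9 5 8 11 17 7 16 15 12 13 14 6)| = 15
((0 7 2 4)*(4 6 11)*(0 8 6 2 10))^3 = (4 11 6 8)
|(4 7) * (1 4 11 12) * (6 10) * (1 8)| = 6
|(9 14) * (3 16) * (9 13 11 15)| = 10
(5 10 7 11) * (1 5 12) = (1 5 10 7 11 12) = [0, 5, 2, 3, 4, 10, 6, 11, 8, 9, 7, 12, 1]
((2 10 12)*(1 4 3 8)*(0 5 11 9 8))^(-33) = (12)(0 3 4 1 8 9 11 5)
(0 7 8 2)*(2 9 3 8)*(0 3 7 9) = (0 9 7 2 3 8) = [9, 1, 3, 8, 4, 5, 6, 2, 0, 7]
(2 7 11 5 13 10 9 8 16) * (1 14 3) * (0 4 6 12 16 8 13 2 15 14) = (0 4 6 12 16 15 14 3 1)(2 7 11 5)(9 13 10) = [4, 0, 7, 1, 6, 2, 12, 11, 8, 13, 9, 5, 16, 10, 3, 14, 15]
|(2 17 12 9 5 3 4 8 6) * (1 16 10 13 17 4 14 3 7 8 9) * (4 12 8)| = 36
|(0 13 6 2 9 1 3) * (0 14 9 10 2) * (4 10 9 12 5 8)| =|(0 13 6)(1 3 14 12 5 8 4 10 2 9)| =30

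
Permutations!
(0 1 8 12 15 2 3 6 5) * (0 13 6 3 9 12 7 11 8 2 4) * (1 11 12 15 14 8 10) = (0 11 10 1 2 9 15 4)(5 13 6)(7 12 14 8) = [11, 2, 9, 3, 0, 13, 5, 12, 7, 15, 1, 10, 14, 6, 8, 4]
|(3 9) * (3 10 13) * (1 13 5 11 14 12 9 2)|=12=|(1 13 3 2)(5 11 14 12 9 10)|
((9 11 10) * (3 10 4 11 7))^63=(3 7 9 10)(4 11)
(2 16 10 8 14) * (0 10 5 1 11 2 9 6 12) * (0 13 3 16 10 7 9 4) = (0 7 9 6 12 13 3 16 5 1 11 2 10 8 14 4) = [7, 11, 10, 16, 0, 1, 12, 9, 14, 6, 8, 2, 13, 3, 4, 15, 5]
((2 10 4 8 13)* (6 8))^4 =(2 8 4)(6 10 13)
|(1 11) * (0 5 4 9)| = 4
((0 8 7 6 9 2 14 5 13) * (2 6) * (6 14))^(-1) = ((0 8 7 2 6 9 14 5 13))^(-1) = (0 13 5 14 9 6 2 7 8)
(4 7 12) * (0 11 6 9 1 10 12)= (0 11 6 9 1 10 12 4 7)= [11, 10, 2, 3, 7, 5, 9, 0, 8, 1, 12, 6, 4]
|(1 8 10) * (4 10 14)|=5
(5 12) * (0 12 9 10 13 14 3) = (0 12 5 9 10 13 14 3) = [12, 1, 2, 0, 4, 9, 6, 7, 8, 10, 13, 11, 5, 14, 3]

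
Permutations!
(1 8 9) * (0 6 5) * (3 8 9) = (0 6 5)(1 9)(3 8) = [6, 9, 2, 8, 4, 0, 5, 7, 3, 1]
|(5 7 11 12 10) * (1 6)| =|(1 6)(5 7 11 12 10)| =10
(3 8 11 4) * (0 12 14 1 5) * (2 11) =(0 12 14 1 5)(2 11 4 3 8) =[12, 5, 11, 8, 3, 0, 6, 7, 2, 9, 10, 4, 14, 13, 1]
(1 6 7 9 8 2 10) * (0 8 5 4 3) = (0 8 2 10 1 6 7 9 5 4 3) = [8, 6, 10, 0, 3, 4, 7, 9, 2, 5, 1]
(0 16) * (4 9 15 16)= (0 4 9 15 16)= [4, 1, 2, 3, 9, 5, 6, 7, 8, 15, 10, 11, 12, 13, 14, 16, 0]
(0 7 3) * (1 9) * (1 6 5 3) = [7, 9, 2, 0, 4, 3, 5, 1, 8, 6] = (0 7 1 9 6 5 3)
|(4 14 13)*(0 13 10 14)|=|(0 13 4)(10 14)|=6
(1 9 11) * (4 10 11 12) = (1 9 12 4 10 11) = [0, 9, 2, 3, 10, 5, 6, 7, 8, 12, 11, 1, 4]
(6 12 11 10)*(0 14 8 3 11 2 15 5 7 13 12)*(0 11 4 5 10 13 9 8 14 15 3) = (0 15 10 6 11 13 12 2 3 4 5 7 9 8) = [15, 1, 3, 4, 5, 7, 11, 9, 0, 8, 6, 13, 2, 12, 14, 10]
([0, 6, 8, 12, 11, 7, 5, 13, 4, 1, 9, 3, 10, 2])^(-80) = [0, 10, 7, 4, 2, 1, 9, 6, 13, 12, 3, 8, 11, 5]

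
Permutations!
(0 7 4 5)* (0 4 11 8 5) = [7, 1, 2, 3, 0, 4, 6, 11, 5, 9, 10, 8] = (0 7 11 8 5 4)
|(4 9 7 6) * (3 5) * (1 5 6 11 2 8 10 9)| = |(1 5 3 6 4)(2 8 10 9 7 11)| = 30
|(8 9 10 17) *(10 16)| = 5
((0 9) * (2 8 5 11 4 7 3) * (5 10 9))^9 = ((0 5 11 4 7 3 2 8 10 9))^9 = (0 9 10 8 2 3 7 4 11 5)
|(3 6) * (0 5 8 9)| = 4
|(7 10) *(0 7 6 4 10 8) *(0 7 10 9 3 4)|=|(0 10 6)(3 4 9)(7 8)|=6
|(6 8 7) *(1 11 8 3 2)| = 7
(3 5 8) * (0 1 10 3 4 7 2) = [1, 10, 0, 5, 7, 8, 6, 2, 4, 9, 3] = (0 1 10 3 5 8 4 7 2)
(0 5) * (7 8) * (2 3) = (0 5)(2 3)(7 8) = [5, 1, 3, 2, 4, 0, 6, 8, 7]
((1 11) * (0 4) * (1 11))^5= (11)(0 4)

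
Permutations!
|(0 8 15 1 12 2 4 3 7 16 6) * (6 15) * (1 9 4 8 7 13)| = 13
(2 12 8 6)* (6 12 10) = [0, 1, 10, 3, 4, 5, 2, 7, 12, 9, 6, 11, 8] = (2 10 6)(8 12)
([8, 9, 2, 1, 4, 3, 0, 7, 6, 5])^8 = [6, 1, 2, 3, 4, 5, 8, 7, 0, 9]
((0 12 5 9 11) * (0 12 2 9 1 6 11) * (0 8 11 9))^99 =((0 2)(1 6 9 8 11 12 5))^99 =(0 2)(1 6 9 8 11 12 5)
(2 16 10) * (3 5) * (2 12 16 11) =[0, 1, 11, 5, 4, 3, 6, 7, 8, 9, 12, 2, 16, 13, 14, 15, 10] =(2 11)(3 5)(10 12 16)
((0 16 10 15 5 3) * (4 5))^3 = (0 15 3 10 5 16 4)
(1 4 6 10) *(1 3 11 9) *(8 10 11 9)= (1 4 6 11 8 10 3 9)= [0, 4, 2, 9, 6, 5, 11, 7, 10, 1, 3, 8]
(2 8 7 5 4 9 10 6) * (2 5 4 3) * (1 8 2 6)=(1 8 7 4 9 10)(3 6 5)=[0, 8, 2, 6, 9, 3, 5, 4, 7, 10, 1]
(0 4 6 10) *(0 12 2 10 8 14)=[4, 1, 10, 3, 6, 5, 8, 7, 14, 9, 12, 11, 2, 13, 0]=(0 4 6 8 14)(2 10 12)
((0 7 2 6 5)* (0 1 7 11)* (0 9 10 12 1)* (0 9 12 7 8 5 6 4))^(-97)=(0 12 8 9 7 4 11 1 5 10 2)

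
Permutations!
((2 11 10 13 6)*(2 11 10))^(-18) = ((2 10 13 6 11))^(-18) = (2 13 11 10 6)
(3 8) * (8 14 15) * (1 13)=(1 13)(3 14 15 8)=[0, 13, 2, 14, 4, 5, 6, 7, 3, 9, 10, 11, 12, 1, 15, 8]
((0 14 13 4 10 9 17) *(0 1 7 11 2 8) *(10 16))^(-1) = (0 8 2 11 7 1 17 9 10 16 4 13 14)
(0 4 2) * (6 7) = (0 4 2)(6 7) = [4, 1, 0, 3, 2, 5, 7, 6]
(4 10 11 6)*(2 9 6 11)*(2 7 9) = (11)(4 10 7 9 6) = [0, 1, 2, 3, 10, 5, 4, 9, 8, 6, 7, 11]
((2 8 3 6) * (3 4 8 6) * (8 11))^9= (11)(2 6)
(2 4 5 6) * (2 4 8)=[0, 1, 8, 3, 5, 6, 4, 7, 2]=(2 8)(4 5 6)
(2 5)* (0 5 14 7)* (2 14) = (0 5 14 7) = [5, 1, 2, 3, 4, 14, 6, 0, 8, 9, 10, 11, 12, 13, 7]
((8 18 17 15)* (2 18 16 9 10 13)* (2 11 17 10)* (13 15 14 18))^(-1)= (2 9 16 8 15 10 18 14 17 11 13)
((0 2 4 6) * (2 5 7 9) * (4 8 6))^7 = (9)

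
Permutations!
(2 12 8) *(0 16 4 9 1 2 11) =(0 16 4 9 1 2 12 8 11) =[16, 2, 12, 3, 9, 5, 6, 7, 11, 1, 10, 0, 8, 13, 14, 15, 4]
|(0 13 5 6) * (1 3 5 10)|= 7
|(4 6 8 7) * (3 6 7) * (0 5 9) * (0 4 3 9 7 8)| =15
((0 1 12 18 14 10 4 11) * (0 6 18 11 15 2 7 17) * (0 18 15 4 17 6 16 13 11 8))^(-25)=(0 8 12 1)(2 15 6 7)(10 14 18 17)(11 13 16)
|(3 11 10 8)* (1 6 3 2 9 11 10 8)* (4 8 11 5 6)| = |(11)(1 4 8 2 9 5 6 3 10)| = 9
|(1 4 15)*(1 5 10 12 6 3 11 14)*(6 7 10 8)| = 9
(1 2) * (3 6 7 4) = (1 2)(3 6 7 4) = [0, 2, 1, 6, 3, 5, 7, 4]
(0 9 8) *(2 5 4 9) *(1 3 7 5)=(0 2 1 3 7 5 4 9 8)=[2, 3, 1, 7, 9, 4, 6, 5, 0, 8]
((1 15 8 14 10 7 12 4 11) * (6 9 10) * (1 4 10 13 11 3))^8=((1 15 8 14 6 9 13 11 4 3)(7 12 10))^8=(1 4 13 6 8)(3 11 9 14 15)(7 10 12)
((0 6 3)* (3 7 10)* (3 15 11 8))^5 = ((0 6 7 10 15 11 8 3))^5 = (0 11 7 3 15 6 8 10)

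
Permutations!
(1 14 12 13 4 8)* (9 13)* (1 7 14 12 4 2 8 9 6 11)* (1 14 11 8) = [0, 12, 1, 3, 9, 5, 8, 11, 7, 13, 10, 14, 6, 2, 4] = (1 12 6 8 7 11 14 4 9 13 2)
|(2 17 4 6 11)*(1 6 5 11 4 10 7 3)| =|(1 6 4 5 11 2 17 10 7 3)| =10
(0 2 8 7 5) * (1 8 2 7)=[7, 8, 2, 3, 4, 0, 6, 5, 1]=(0 7 5)(1 8)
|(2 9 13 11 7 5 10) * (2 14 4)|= 9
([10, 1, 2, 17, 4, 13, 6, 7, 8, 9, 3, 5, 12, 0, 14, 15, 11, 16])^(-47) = (0 10 3 17 16 11 5 13)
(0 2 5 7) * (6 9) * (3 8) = [2, 1, 5, 8, 4, 7, 9, 0, 3, 6] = (0 2 5 7)(3 8)(6 9)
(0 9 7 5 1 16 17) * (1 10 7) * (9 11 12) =(0 11 12 9 1 16 17)(5 10 7) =[11, 16, 2, 3, 4, 10, 6, 5, 8, 1, 7, 12, 9, 13, 14, 15, 17, 0]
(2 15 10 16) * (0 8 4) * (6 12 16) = (0 8 4)(2 15 10 6 12 16) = [8, 1, 15, 3, 0, 5, 12, 7, 4, 9, 6, 11, 16, 13, 14, 10, 2]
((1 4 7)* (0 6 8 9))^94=(0 8)(1 4 7)(6 9)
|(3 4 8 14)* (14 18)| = |(3 4 8 18 14)| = 5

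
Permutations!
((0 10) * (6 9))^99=(0 10)(6 9)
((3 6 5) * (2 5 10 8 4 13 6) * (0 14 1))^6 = (14)(4 13 6 10 8)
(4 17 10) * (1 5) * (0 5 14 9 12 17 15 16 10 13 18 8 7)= (0 5 1 14 9 12 17 13 18 8 7)(4 15 16 10)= [5, 14, 2, 3, 15, 1, 6, 0, 7, 12, 4, 11, 17, 18, 9, 16, 10, 13, 8]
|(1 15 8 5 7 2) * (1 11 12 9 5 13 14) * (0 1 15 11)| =8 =|(0 1 11 12 9 5 7 2)(8 13 14 15)|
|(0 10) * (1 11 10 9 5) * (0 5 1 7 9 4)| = |(0 4)(1 11 10 5 7 9)| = 6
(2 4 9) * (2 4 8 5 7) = [0, 1, 8, 3, 9, 7, 6, 2, 5, 4] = (2 8 5 7)(4 9)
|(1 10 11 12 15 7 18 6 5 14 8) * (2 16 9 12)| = |(1 10 11 2 16 9 12 15 7 18 6 5 14 8)| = 14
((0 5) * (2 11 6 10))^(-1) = (0 5)(2 10 6 11)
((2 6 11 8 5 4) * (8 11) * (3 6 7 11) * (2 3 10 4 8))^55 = (2 6 3 4 10 11 7)(5 8)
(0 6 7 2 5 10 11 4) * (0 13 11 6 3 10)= (0 3 10 6 7 2 5)(4 13 11)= [3, 1, 5, 10, 13, 0, 7, 2, 8, 9, 6, 4, 12, 11]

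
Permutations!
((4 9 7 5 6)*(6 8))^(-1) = (4 6 8 5 7 9)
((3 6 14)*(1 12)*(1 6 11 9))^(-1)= ((1 12 6 14 3 11 9))^(-1)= (1 9 11 3 14 6 12)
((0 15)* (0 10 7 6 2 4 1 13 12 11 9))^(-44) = (0 6 13)(1 9 7)(2 12 15)(4 11 10)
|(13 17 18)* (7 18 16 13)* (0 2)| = 6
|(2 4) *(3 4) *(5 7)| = |(2 3 4)(5 7)| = 6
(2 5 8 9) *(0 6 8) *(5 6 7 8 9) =(0 7 8 5)(2 6 9) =[7, 1, 6, 3, 4, 0, 9, 8, 5, 2]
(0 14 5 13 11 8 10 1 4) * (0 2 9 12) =[14, 4, 9, 3, 2, 13, 6, 7, 10, 12, 1, 8, 0, 11, 5] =(0 14 5 13 11 8 10 1 4 2 9 12)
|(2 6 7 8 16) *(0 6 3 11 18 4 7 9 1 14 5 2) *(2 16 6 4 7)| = 14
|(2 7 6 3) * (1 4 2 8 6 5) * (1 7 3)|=|(1 4 2 3 8 6)(5 7)|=6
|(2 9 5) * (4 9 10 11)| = |(2 10 11 4 9 5)| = 6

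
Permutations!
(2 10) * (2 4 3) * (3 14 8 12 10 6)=(2 6 3)(4 14 8 12 10)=[0, 1, 6, 2, 14, 5, 3, 7, 12, 9, 4, 11, 10, 13, 8]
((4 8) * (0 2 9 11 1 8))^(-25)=((0 2 9 11 1 8 4))^(-25)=(0 11 4 9 8 2 1)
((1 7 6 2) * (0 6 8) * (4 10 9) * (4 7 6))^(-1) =(0 8 7 9 10 4)(1 2 6)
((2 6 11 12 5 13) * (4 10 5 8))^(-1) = (2 13 5 10 4 8 12 11 6)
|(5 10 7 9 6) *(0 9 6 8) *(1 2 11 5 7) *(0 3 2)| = |(0 9 8 3 2 11 5 10 1)(6 7)| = 18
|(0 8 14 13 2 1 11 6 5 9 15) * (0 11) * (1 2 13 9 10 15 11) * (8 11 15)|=10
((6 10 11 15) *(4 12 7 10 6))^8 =(4 7 11)(10 15 12)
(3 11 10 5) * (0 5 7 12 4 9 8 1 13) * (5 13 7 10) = (0 13)(1 7 12 4 9 8)(3 11 5) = [13, 7, 2, 11, 9, 3, 6, 12, 1, 8, 10, 5, 4, 0]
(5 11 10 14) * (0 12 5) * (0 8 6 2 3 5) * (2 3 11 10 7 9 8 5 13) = [12, 1, 11, 13, 4, 10, 3, 9, 6, 8, 14, 7, 0, 2, 5] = (0 12)(2 11 7 9 8 6 3 13)(5 10 14)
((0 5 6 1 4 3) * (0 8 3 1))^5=((0 5 6)(1 4)(3 8))^5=(0 6 5)(1 4)(3 8)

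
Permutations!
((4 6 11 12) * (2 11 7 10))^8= (2 11 12 4 6 7 10)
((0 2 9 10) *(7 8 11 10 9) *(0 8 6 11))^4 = (0 11 2 10 7 8 6)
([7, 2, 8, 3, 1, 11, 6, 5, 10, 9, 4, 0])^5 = (0 7 5 11)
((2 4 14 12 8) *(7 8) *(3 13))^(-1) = ((2 4 14 12 7 8)(3 13))^(-1) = (2 8 7 12 14 4)(3 13)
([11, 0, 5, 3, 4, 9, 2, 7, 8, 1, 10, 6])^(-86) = (0 9 2 11 1 5 6)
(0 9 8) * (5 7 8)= [9, 1, 2, 3, 4, 7, 6, 8, 0, 5]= (0 9 5 7 8)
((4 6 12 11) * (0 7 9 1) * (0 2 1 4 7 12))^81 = ((0 12 11 7 9 4 6)(1 2))^81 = (0 9 12 4 11 6 7)(1 2)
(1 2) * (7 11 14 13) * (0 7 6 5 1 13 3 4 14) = (0 7 11)(1 2 13 6 5)(3 4 14) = [7, 2, 13, 4, 14, 1, 5, 11, 8, 9, 10, 0, 12, 6, 3]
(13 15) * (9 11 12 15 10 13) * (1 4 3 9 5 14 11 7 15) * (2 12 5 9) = (1 4 3 2 12)(5 14 11)(7 15 9)(10 13) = [0, 4, 12, 2, 3, 14, 6, 15, 8, 7, 13, 5, 1, 10, 11, 9]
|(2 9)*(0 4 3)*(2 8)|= 3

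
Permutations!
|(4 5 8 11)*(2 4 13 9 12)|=8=|(2 4 5 8 11 13 9 12)|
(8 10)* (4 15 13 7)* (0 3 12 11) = (0 3 12 11)(4 15 13 7)(8 10) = [3, 1, 2, 12, 15, 5, 6, 4, 10, 9, 8, 0, 11, 7, 14, 13]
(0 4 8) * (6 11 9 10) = (0 4 8)(6 11 9 10) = [4, 1, 2, 3, 8, 5, 11, 7, 0, 10, 6, 9]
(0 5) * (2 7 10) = [5, 1, 7, 3, 4, 0, 6, 10, 8, 9, 2] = (0 5)(2 7 10)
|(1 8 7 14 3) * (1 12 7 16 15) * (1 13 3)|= 9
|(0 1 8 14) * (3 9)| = |(0 1 8 14)(3 9)| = 4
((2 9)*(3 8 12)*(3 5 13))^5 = ((2 9)(3 8 12 5 13))^5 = (13)(2 9)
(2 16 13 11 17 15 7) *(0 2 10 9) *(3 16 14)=(0 2 14 3 16 13 11 17 15 7 10 9)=[2, 1, 14, 16, 4, 5, 6, 10, 8, 0, 9, 17, 12, 11, 3, 7, 13, 15]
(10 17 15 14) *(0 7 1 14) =(0 7 1 14 10 17 15) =[7, 14, 2, 3, 4, 5, 6, 1, 8, 9, 17, 11, 12, 13, 10, 0, 16, 15]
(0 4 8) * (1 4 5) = (0 5 1 4 8) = [5, 4, 2, 3, 8, 1, 6, 7, 0]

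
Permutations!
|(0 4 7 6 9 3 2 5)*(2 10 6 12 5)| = 20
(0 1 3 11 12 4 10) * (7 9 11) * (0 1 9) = (0 9 11 12 4 10 1 3 7) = [9, 3, 2, 7, 10, 5, 6, 0, 8, 11, 1, 12, 4]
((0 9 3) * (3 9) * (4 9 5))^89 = (0 3)(4 5 9)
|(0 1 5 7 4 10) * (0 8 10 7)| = 6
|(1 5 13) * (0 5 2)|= |(0 5 13 1 2)|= 5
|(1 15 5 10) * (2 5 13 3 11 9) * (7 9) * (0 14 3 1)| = 9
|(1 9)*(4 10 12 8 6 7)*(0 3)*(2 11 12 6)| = |(0 3)(1 9)(2 11 12 8)(4 10 6 7)| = 4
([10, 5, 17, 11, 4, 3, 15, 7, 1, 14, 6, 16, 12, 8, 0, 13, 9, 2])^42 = (17)(0 15 1 11 14 6 8 3 9 10 13 5 16)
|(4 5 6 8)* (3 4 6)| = 6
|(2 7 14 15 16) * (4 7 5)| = |(2 5 4 7 14 15 16)| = 7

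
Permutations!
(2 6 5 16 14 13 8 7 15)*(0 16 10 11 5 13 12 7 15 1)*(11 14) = (0 16 11 5 10 14 12 7 1)(2 6 13 8 15) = [16, 0, 6, 3, 4, 10, 13, 1, 15, 9, 14, 5, 7, 8, 12, 2, 11]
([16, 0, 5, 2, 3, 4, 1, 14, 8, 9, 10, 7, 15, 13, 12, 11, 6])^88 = (16)(7 15 14 11 12)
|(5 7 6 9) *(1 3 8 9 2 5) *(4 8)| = 20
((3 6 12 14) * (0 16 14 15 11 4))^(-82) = (0 4 11 15 12 6 3 14 16)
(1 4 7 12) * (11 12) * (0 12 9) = [12, 4, 2, 3, 7, 5, 6, 11, 8, 0, 10, 9, 1] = (0 12 1 4 7 11 9)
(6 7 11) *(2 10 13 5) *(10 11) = (2 11 6 7 10 13 5) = [0, 1, 11, 3, 4, 2, 7, 10, 8, 9, 13, 6, 12, 5]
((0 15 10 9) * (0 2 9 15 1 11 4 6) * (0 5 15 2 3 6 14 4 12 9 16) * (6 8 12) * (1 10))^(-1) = (0 16 2 10)(1 15 5 6 11)(3 9 12 8)(4 14)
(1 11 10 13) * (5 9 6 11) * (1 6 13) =(1 5 9 13 6 11 10) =[0, 5, 2, 3, 4, 9, 11, 7, 8, 13, 1, 10, 12, 6]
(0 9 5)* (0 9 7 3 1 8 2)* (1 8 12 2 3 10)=(0 7 10 1 12 2)(3 8)(5 9)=[7, 12, 0, 8, 4, 9, 6, 10, 3, 5, 1, 11, 2]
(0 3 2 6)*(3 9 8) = (0 9 8 3 2 6) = [9, 1, 6, 2, 4, 5, 0, 7, 3, 8]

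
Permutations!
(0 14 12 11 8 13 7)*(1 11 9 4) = (0 14 12 9 4 1 11 8 13 7) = [14, 11, 2, 3, 1, 5, 6, 0, 13, 4, 10, 8, 9, 7, 12]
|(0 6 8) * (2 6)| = |(0 2 6 8)| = 4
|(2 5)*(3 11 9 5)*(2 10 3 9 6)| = |(2 9 5 10 3 11 6)| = 7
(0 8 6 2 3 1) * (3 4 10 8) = (0 3 1)(2 4 10 8 6) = [3, 0, 4, 1, 10, 5, 2, 7, 6, 9, 8]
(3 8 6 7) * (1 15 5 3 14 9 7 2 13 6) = (1 15 5 3 8)(2 13 6)(7 14 9) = [0, 15, 13, 8, 4, 3, 2, 14, 1, 7, 10, 11, 12, 6, 9, 5]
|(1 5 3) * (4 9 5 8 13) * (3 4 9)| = |(1 8 13 9 5 4 3)| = 7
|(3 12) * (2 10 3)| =|(2 10 3 12)| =4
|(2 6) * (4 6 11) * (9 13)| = |(2 11 4 6)(9 13)| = 4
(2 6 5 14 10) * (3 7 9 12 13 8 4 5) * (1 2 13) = [0, 2, 6, 7, 5, 14, 3, 9, 4, 12, 13, 11, 1, 8, 10] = (1 2 6 3 7 9 12)(4 5 14 10 13 8)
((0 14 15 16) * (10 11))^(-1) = ((0 14 15 16)(10 11))^(-1) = (0 16 15 14)(10 11)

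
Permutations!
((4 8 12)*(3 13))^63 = (3 13) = ((3 13)(4 8 12))^63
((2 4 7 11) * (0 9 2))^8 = (0 2 7)(4 11 9)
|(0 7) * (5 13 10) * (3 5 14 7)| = 7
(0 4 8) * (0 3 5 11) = (0 4 8 3 5 11) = [4, 1, 2, 5, 8, 11, 6, 7, 3, 9, 10, 0]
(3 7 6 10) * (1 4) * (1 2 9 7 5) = [0, 4, 9, 5, 2, 1, 10, 6, 8, 7, 3] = (1 4 2 9 7 6 10 3 5)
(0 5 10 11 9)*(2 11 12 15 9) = (0 5 10 12 15 9)(2 11) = [5, 1, 11, 3, 4, 10, 6, 7, 8, 0, 12, 2, 15, 13, 14, 9]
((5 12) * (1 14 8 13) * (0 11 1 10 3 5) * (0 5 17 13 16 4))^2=((0 11 1 14 8 16 4)(3 17 13 10)(5 12))^2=(0 1 8 4 11 14 16)(3 13)(10 17)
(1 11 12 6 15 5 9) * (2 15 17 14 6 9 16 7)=(1 11 12 9)(2 15 5 16 7)(6 17 14)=[0, 11, 15, 3, 4, 16, 17, 2, 8, 1, 10, 12, 9, 13, 6, 5, 7, 14]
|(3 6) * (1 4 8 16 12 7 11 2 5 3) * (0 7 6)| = |(0 7 11 2 5 3)(1 4 8 16 12 6)| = 6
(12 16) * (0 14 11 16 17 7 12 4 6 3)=(0 14 11 16 4 6 3)(7 12 17)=[14, 1, 2, 0, 6, 5, 3, 12, 8, 9, 10, 16, 17, 13, 11, 15, 4, 7]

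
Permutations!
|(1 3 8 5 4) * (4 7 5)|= |(1 3 8 4)(5 7)|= 4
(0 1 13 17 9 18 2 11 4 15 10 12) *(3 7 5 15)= (0 1 13 17 9 18 2 11 4 3 7 5 15 10 12)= [1, 13, 11, 7, 3, 15, 6, 5, 8, 18, 12, 4, 0, 17, 14, 10, 16, 9, 2]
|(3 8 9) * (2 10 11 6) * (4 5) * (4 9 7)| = 12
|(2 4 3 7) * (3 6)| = 5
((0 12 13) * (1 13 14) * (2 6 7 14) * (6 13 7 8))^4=(1 7 14)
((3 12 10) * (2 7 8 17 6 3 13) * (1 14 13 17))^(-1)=((1 14 13 2 7 8)(3 12 10 17 6))^(-1)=(1 8 7 2 13 14)(3 6 17 10 12)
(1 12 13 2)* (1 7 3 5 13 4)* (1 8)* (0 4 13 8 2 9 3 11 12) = (0 4 2 7 11 12 13 9 3 5 8 1) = [4, 0, 7, 5, 2, 8, 6, 11, 1, 3, 10, 12, 13, 9]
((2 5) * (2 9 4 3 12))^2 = ((2 5 9 4 3 12))^2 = (2 9 3)(4 12 5)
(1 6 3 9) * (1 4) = (1 6 3 9 4) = [0, 6, 2, 9, 1, 5, 3, 7, 8, 4]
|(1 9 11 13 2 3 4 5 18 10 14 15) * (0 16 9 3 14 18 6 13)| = 36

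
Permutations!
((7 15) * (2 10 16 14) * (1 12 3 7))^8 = (16)(1 7 12 15 3)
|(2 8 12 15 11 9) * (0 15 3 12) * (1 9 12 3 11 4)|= |(0 15 4 1 9 2 8)(11 12)|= 14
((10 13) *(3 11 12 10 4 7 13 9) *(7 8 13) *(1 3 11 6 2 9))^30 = (13)(1 12 9 6)(2 3 10 11)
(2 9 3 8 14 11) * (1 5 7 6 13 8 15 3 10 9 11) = (1 5 7 6 13 8 14)(2 11)(3 15)(9 10) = [0, 5, 11, 15, 4, 7, 13, 6, 14, 10, 9, 2, 12, 8, 1, 3]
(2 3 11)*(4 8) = (2 3 11)(4 8) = [0, 1, 3, 11, 8, 5, 6, 7, 4, 9, 10, 2]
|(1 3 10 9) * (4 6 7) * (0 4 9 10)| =7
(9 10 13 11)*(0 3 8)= (0 3 8)(9 10 13 11)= [3, 1, 2, 8, 4, 5, 6, 7, 0, 10, 13, 9, 12, 11]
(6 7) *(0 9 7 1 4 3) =(0 9 7 6 1 4 3) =[9, 4, 2, 0, 3, 5, 1, 6, 8, 7]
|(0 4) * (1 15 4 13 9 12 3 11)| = |(0 13 9 12 3 11 1 15 4)| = 9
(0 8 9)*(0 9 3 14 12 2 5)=[8, 1, 5, 14, 4, 0, 6, 7, 3, 9, 10, 11, 2, 13, 12]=(0 8 3 14 12 2 5)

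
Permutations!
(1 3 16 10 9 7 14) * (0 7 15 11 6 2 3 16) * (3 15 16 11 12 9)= (0 7 14 1 11 6 2 15 12 9 16 10 3)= [7, 11, 15, 0, 4, 5, 2, 14, 8, 16, 3, 6, 9, 13, 1, 12, 10]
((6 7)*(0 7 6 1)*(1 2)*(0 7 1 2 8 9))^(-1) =((0 1 7 8 9))^(-1) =(0 9 8 7 1)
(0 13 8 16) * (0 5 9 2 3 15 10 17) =(0 13 8 16 5 9 2 3 15 10 17) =[13, 1, 3, 15, 4, 9, 6, 7, 16, 2, 17, 11, 12, 8, 14, 10, 5, 0]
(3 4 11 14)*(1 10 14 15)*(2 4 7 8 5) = (1 10 14 3 7 8 5 2 4 11 15) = [0, 10, 4, 7, 11, 2, 6, 8, 5, 9, 14, 15, 12, 13, 3, 1]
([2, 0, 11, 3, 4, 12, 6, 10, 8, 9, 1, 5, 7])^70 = (0 10 12 11)(1 7 5 2)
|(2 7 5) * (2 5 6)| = 3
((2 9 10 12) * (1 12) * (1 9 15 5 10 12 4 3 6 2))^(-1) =((1 4 3 6 2 15 5 10 9 12))^(-1) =(1 12 9 10 5 15 2 6 3 4)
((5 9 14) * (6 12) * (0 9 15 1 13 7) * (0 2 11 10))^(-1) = (0 10 11 2 7 13 1 15 5 14 9)(6 12)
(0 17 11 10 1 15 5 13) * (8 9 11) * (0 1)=[17, 15, 2, 3, 4, 13, 6, 7, 9, 11, 0, 10, 12, 1, 14, 5, 16, 8]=(0 17 8 9 11 10)(1 15 5 13)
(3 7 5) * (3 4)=(3 7 5 4)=[0, 1, 2, 7, 3, 4, 6, 5]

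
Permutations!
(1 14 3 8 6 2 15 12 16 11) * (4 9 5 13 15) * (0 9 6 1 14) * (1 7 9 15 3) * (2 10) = (0 15 12 16 11 14 1)(2 4 6 10)(3 8 7 9 5 13) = [15, 0, 4, 8, 6, 13, 10, 9, 7, 5, 2, 14, 16, 3, 1, 12, 11]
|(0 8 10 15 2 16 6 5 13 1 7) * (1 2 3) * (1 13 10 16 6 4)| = |(0 8 16 4 1 7)(2 6 5 10 15 3 13)| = 42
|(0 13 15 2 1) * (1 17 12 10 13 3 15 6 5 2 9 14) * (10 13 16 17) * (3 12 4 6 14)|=105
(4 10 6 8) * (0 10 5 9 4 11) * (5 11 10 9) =(0 9 4 11)(6 8 10) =[9, 1, 2, 3, 11, 5, 8, 7, 10, 4, 6, 0]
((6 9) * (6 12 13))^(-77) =((6 9 12 13))^(-77) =(6 13 12 9)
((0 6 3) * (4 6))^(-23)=(0 4 6 3)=((0 4 6 3))^(-23)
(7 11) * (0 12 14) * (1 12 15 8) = [15, 12, 2, 3, 4, 5, 6, 11, 1, 9, 10, 7, 14, 13, 0, 8] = (0 15 8 1 12 14)(7 11)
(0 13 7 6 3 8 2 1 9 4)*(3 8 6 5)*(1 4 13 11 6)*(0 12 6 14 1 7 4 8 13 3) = (0 11 14 1 9 3 7 5)(2 8)(4 12 6 13) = [11, 9, 8, 7, 12, 0, 13, 5, 2, 3, 10, 14, 6, 4, 1]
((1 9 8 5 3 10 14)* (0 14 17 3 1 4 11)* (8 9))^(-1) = ((0 14 4 11)(1 8 5)(3 10 17))^(-1) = (0 11 4 14)(1 5 8)(3 17 10)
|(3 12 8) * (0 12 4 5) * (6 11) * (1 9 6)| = 12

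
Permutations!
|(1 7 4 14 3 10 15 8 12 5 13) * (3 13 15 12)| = 30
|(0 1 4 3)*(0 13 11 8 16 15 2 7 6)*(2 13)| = 35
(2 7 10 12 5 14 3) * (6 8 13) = [0, 1, 7, 2, 4, 14, 8, 10, 13, 9, 12, 11, 5, 6, 3] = (2 7 10 12 5 14 3)(6 8 13)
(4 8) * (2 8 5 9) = (2 8 4 5 9) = [0, 1, 8, 3, 5, 9, 6, 7, 4, 2]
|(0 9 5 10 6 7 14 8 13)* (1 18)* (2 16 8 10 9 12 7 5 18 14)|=7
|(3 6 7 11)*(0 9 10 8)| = |(0 9 10 8)(3 6 7 11)| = 4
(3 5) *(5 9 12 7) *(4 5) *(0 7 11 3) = [7, 1, 2, 9, 5, 0, 6, 4, 8, 12, 10, 3, 11] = (0 7 4 5)(3 9 12 11)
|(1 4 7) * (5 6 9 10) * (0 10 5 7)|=|(0 10 7 1 4)(5 6 9)|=15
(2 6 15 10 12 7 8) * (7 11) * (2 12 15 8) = (2 6 8 12 11 7)(10 15) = [0, 1, 6, 3, 4, 5, 8, 2, 12, 9, 15, 7, 11, 13, 14, 10]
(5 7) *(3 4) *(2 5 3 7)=(2 5)(3 4 7)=[0, 1, 5, 4, 7, 2, 6, 3]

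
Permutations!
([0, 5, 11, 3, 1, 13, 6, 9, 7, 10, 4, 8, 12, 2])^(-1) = (1 4 10 9 7 8 11 2 13 5)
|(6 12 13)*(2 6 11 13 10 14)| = |(2 6 12 10 14)(11 13)| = 10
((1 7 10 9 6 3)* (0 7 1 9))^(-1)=(0 10 7)(3 6 9)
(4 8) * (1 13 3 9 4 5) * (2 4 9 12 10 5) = (1 13 3 12 10 5)(2 4 8) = [0, 13, 4, 12, 8, 1, 6, 7, 2, 9, 5, 11, 10, 3]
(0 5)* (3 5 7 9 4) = (0 7 9 4 3 5) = [7, 1, 2, 5, 3, 0, 6, 9, 8, 4]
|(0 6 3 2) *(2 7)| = 5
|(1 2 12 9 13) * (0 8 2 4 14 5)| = 10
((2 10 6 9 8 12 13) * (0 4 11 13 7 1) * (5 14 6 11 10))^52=((0 4 10 11 13 2 5 14 6 9 8 12 7 1))^52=(0 8 5 10 7 6 13)(1 9 2 4 12 14 11)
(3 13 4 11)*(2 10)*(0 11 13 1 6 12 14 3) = (0 11)(1 6 12 14 3)(2 10)(4 13) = [11, 6, 10, 1, 13, 5, 12, 7, 8, 9, 2, 0, 14, 4, 3]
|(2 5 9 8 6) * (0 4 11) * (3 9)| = 6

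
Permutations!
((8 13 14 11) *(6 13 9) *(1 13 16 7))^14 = ((1 13 14 11 8 9 6 16 7))^14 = (1 9 13 6 14 16 11 7 8)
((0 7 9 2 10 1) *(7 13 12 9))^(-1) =(0 1 10 2 9 12 13)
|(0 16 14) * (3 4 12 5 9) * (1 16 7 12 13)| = 11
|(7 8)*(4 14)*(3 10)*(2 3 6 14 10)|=|(2 3)(4 10 6 14)(7 8)|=4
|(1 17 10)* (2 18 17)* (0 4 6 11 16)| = 5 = |(0 4 6 11 16)(1 2 18 17 10)|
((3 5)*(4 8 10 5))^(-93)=((3 4 8 10 5))^(-93)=(3 8 5 4 10)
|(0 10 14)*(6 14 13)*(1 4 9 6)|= 8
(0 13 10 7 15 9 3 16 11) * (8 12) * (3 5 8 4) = [13, 1, 2, 16, 3, 8, 6, 15, 12, 5, 7, 0, 4, 10, 14, 9, 11] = (0 13 10 7 15 9 5 8 12 4 3 16 11)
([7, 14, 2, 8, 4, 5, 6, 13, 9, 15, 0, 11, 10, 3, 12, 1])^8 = [14, 8, 2, 0, 4, 5, 6, 12, 7, 13, 1, 11, 15, 10, 9, 3]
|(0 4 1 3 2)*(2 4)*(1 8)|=4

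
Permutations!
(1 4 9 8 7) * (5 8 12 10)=(1 4 9 12 10 5 8 7)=[0, 4, 2, 3, 9, 8, 6, 1, 7, 12, 5, 11, 10]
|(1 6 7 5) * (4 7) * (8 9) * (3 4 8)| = 8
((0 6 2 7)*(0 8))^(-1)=(0 8 7 2 6)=((0 6 2 7 8))^(-1)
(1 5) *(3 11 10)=(1 5)(3 11 10)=[0, 5, 2, 11, 4, 1, 6, 7, 8, 9, 3, 10]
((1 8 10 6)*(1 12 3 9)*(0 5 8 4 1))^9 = ((0 5 8 10 6 12 3 9)(1 4))^9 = (0 5 8 10 6 12 3 9)(1 4)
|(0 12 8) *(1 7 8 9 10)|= |(0 12 9 10 1 7 8)|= 7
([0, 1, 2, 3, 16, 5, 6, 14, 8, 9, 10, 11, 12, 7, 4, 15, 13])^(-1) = [0, 1, 2, 3, 14, 5, 6, 13, 8, 9, 10, 11, 12, 16, 7, 15, 4]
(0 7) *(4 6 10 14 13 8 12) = (0 7)(4 6 10 14 13 8 12) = [7, 1, 2, 3, 6, 5, 10, 0, 12, 9, 14, 11, 4, 8, 13]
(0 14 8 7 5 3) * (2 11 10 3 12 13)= (0 14 8 7 5 12 13 2 11 10 3)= [14, 1, 11, 0, 4, 12, 6, 5, 7, 9, 3, 10, 13, 2, 8]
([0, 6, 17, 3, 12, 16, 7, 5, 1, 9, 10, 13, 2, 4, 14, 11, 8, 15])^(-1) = (1 8 16 5 7 6)(2 12 4 13 11 15 17)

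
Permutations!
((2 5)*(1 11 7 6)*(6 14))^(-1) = (1 6 14 7 11)(2 5)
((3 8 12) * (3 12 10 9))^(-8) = (12)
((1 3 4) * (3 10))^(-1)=(1 4 3 10)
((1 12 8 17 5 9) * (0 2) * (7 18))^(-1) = ((0 2)(1 12 8 17 5 9)(7 18))^(-1) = (0 2)(1 9 5 17 8 12)(7 18)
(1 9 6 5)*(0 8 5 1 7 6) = (0 8 5 7 6 1 9) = [8, 9, 2, 3, 4, 7, 1, 6, 5, 0]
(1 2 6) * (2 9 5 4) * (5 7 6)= (1 9 7 6)(2 5 4)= [0, 9, 5, 3, 2, 4, 1, 6, 8, 7]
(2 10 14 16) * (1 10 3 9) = (1 10 14 16 2 3 9) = [0, 10, 3, 9, 4, 5, 6, 7, 8, 1, 14, 11, 12, 13, 16, 15, 2]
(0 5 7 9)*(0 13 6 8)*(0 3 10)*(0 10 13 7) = [5, 1, 2, 13, 4, 0, 8, 9, 3, 7, 10, 11, 12, 6] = (0 5)(3 13 6 8)(7 9)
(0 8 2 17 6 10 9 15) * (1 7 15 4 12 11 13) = (0 8 2 17 6 10 9 4 12 11 13 1 7 15) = [8, 7, 17, 3, 12, 5, 10, 15, 2, 4, 9, 13, 11, 1, 14, 0, 16, 6]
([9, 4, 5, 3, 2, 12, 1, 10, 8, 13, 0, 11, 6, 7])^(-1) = (0 10 7 13 9)(1 6 12 5 2 4)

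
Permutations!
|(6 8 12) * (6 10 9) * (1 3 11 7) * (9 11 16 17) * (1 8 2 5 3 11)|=42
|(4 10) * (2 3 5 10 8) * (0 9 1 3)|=9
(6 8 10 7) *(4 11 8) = (4 11 8 10 7 6) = [0, 1, 2, 3, 11, 5, 4, 6, 10, 9, 7, 8]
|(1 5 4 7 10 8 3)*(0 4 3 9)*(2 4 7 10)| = |(0 7 2 4 10 8 9)(1 5 3)| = 21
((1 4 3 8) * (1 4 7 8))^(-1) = (1 3 4 8 7) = ((1 7 8 4 3))^(-1)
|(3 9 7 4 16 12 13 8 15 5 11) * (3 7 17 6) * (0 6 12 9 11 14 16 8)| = |(0 6 3 11 7 4 8 15 5 14 16 9 17 12 13)| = 15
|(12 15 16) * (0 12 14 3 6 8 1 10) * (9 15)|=11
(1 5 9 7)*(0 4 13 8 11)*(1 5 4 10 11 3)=(0 10 11)(1 4 13 8 3)(5 9 7)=[10, 4, 2, 1, 13, 9, 6, 5, 3, 7, 11, 0, 12, 8]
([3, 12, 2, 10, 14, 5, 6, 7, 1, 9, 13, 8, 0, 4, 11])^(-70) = (14)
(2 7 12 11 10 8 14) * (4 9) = (2 7 12 11 10 8 14)(4 9) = [0, 1, 7, 3, 9, 5, 6, 12, 14, 4, 8, 10, 11, 13, 2]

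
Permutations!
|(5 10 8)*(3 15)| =6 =|(3 15)(5 10 8)|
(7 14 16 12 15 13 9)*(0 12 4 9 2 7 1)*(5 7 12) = (0 5 7 14 16 4 9 1)(2 12 15 13) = [5, 0, 12, 3, 9, 7, 6, 14, 8, 1, 10, 11, 15, 2, 16, 13, 4]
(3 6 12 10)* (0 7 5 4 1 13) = (0 7 5 4 1 13)(3 6 12 10) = [7, 13, 2, 6, 1, 4, 12, 5, 8, 9, 3, 11, 10, 0]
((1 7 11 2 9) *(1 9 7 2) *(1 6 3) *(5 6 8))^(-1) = (1 3 6 5 8 11 7 2)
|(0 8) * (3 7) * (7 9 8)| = 5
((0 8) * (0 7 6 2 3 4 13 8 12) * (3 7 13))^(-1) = (0 12)(2 6 7)(3 4)(8 13)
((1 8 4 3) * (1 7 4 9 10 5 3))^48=((1 8 9 10 5 3 7 4))^48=(10)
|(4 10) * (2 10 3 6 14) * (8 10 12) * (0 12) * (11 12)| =|(0 11 12 8 10 4 3 6 14 2)| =10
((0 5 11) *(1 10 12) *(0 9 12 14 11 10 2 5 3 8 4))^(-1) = ((0 3 8 4)(1 2 5 10 14 11 9 12))^(-1) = (0 4 8 3)(1 12 9 11 14 10 5 2)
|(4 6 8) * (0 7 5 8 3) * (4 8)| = 6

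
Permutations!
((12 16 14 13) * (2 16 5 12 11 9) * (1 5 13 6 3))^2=(1 12 11 2 14 3 5 13 9 16 6)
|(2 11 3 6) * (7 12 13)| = 12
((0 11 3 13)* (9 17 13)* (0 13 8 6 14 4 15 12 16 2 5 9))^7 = (0 11 3)(2 4 17 16 14 9 12 6 5 15 8)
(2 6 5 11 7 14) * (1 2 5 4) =(1 2 6 4)(5 11 7 14) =[0, 2, 6, 3, 1, 11, 4, 14, 8, 9, 10, 7, 12, 13, 5]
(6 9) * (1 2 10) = (1 2 10)(6 9) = [0, 2, 10, 3, 4, 5, 9, 7, 8, 6, 1]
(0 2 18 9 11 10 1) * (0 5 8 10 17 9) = (0 2 18)(1 5 8 10)(9 11 17) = [2, 5, 18, 3, 4, 8, 6, 7, 10, 11, 1, 17, 12, 13, 14, 15, 16, 9, 0]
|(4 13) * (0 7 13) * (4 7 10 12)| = 4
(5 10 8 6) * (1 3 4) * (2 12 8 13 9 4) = (1 3 2 12 8 6 5 10 13 9 4) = [0, 3, 12, 2, 1, 10, 5, 7, 6, 4, 13, 11, 8, 9]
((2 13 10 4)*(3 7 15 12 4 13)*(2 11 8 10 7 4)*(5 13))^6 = ((2 3 4 11 8 10 5 13 7 15 12))^6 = (2 5 3 13 4 7 11 15 8 12 10)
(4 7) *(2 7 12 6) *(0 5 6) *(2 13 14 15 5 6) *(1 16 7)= (0 6 13 14 15 5 2 1 16 7 4 12)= [6, 16, 1, 3, 12, 2, 13, 4, 8, 9, 10, 11, 0, 14, 15, 5, 7]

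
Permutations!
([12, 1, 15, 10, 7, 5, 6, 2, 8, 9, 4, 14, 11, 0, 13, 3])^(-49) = (0 12 11 14 13)(2 7 4 10 3 15)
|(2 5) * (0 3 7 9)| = 4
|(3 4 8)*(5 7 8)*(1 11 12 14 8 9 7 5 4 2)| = |(1 11 12 14 8 3 2)(7 9)| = 14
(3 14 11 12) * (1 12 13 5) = [0, 12, 2, 14, 4, 1, 6, 7, 8, 9, 10, 13, 3, 5, 11] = (1 12 3 14 11 13 5)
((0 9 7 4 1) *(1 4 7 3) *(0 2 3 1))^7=(0 1 3 9 2)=((0 9 1 2 3))^7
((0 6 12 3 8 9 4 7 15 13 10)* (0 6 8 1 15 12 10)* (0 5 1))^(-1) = (0 3 12 7 4 9 8)(1 5 13 15)(6 10)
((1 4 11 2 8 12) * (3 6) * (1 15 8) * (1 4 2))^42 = ((1 2 4 11)(3 6)(8 12 15))^42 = (15)(1 4)(2 11)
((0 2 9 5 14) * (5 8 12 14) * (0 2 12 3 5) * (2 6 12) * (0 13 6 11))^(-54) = ((0 2 9 8 3 5 13 6 12 14 11))^(-54) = (0 2 9 8 3 5 13 6 12 14 11)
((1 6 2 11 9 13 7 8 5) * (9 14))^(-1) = (1 5 8 7 13 9 14 11 2 6)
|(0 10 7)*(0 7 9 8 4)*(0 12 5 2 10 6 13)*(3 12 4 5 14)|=|(0 6 13)(2 10 9 8 5)(3 12 14)|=15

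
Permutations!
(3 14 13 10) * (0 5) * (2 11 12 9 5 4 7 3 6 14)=(0 4 7 3 2 11 12 9 5)(6 14 13 10)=[4, 1, 11, 2, 7, 0, 14, 3, 8, 5, 6, 12, 9, 10, 13]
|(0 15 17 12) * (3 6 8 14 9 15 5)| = |(0 5 3 6 8 14 9 15 17 12)| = 10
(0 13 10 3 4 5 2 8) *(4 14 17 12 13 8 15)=(0 8)(2 15 4 5)(3 14 17 12 13 10)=[8, 1, 15, 14, 5, 2, 6, 7, 0, 9, 3, 11, 13, 10, 17, 4, 16, 12]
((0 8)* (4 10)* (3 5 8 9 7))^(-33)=((0 9 7 3 5 8)(4 10))^(-33)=(0 3)(4 10)(5 9)(7 8)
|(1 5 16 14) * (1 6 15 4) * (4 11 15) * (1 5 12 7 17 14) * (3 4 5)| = |(1 12 7 17 14 6 5 16)(3 4)(11 15)| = 8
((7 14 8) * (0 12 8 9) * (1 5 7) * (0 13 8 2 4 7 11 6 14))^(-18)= (0 2 7 12 4)(1 13 14 11)(5 8 9 6)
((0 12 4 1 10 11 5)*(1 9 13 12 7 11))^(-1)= ((0 7 11 5)(1 10)(4 9 13 12))^(-1)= (0 5 11 7)(1 10)(4 12 13 9)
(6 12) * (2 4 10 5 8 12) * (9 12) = [0, 1, 4, 3, 10, 8, 2, 7, 9, 12, 5, 11, 6] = (2 4 10 5 8 9 12 6)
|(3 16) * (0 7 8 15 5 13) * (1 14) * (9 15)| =14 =|(0 7 8 9 15 5 13)(1 14)(3 16)|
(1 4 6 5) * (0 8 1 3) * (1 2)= (0 8 2 1 4 6 5 3)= [8, 4, 1, 0, 6, 3, 5, 7, 2]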